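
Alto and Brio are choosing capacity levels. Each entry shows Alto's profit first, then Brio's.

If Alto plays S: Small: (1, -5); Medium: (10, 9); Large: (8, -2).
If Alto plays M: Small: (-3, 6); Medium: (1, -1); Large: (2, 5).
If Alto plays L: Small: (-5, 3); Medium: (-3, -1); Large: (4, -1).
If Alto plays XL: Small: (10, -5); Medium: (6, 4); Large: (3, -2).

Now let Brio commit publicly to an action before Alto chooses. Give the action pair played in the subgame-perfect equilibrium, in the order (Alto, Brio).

(S, Medium)

Work backward from Alto's decision.
- Small → Alto plays XL (best of 1, -3, -5, 10); Brio gets -5.
- Medium → Alto plays S (best of 10, 1, -3, 6); Brio gets 9.
- Large → Alto plays S (best of 8, 2, 4, 3); Brio gets -2.
Maximizing over -5, 9, -2, Brio chooses Medium. Subgame-perfect outcome: (S, Medium) with payoffs (10, 9).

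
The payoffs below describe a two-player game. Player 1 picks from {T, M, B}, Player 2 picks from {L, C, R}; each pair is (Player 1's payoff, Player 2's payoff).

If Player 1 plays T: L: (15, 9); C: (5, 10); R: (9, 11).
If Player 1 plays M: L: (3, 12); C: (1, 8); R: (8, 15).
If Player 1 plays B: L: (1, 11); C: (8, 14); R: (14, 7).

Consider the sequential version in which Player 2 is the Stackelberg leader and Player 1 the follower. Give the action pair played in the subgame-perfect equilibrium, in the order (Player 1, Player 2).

Work backward from Player 1's decision.
- L: Player 1 compares 15, 3, 1 and picks T; Player 2 would get 9.
- C: Player 1 compares 5, 1, 8 and picks B; Player 2 would get 14.
- R: Player 1 compares 9, 8, 14 and picks B; Player 2 would get 7.
Among 9, 14, 7, the best is 14 at C. Subgame-perfect outcome: (B, C) with payoffs (8, 14).

(B, C)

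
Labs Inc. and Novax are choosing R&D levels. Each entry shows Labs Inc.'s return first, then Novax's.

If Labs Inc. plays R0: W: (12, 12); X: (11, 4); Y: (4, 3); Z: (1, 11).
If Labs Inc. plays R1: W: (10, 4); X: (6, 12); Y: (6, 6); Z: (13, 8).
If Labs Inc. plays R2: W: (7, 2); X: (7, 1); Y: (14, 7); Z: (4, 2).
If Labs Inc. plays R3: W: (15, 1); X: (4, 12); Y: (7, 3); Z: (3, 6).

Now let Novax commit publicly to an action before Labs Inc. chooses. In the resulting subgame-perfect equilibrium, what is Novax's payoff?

Backward induction with Novax moving first.
- W: BR = R3, leader payoff 1.
- X: BR = R0, leader payoff 4.
- Y: BR = R2, leader payoff 7.
- Z: BR = R1, leader payoff 8.
Novax's induced payoffs are 1, 4, 7, 8, so Novax commits to Z. Subgame-perfect outcome: (R1, Z) with payoffs (13, 8).

8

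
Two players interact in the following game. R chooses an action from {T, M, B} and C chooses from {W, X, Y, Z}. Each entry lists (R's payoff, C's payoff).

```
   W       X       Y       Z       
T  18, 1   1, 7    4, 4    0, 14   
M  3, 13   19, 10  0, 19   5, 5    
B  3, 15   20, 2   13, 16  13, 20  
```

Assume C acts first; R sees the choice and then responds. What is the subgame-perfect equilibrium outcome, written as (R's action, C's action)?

Solve by backward induction (C leads).
- W: BR = T, leader payoff 1.
- X: BR = B, leader payoff 2.
- Y: BR = B, leader payoff 16.
- Z: BR = B, leader payoff 20.
C's induced payoffs are 1, 2, 16, 20, so C commits to Z. Subgame-perfect outcome: (B, Z) with payoffs (13, 20).

(B, Z)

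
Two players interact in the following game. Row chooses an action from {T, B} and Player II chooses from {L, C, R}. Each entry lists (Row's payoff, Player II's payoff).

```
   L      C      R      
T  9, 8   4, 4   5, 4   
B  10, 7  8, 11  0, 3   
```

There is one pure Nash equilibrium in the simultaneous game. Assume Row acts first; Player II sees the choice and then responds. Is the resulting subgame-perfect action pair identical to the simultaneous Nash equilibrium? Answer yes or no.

Solve by backward induction (Row leads).
- T: BR = L, leader payoff 9.
- B: BR = C, leader payoff 8.
Row's induced payoffs are 9, 8, so Row commits to T. Subgame-perfect outcome: (T, L) with payoffs (9, 8).
For the simultaneous game, intersect best replies.
Row's best replies: L→B; C→B; R→T.
Player II's best replies: T→L; B→C.
The unique mutual best reply is (B, C), giving (8, 11).
Sequential outcome (T, L) differs from the Nash profile (B, C).

no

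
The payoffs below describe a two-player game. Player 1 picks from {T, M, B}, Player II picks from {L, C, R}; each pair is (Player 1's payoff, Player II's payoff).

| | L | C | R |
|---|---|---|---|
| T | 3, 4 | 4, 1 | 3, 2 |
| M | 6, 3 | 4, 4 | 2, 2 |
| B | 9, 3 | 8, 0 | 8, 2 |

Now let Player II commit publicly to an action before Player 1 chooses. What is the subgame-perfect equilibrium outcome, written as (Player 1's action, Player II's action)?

(B, L)

Backward induction with Player II moving first.
- L: BR = B, leader payoff 3.
- C: BR = B, leader payoff 0.
- R: BR = B, leader payoff 2.
Player II's induced payoffs are 3, 0, 2, so Player II commits to L. Subgame-perfect outcome: (B, L) with payoffs (9, 3).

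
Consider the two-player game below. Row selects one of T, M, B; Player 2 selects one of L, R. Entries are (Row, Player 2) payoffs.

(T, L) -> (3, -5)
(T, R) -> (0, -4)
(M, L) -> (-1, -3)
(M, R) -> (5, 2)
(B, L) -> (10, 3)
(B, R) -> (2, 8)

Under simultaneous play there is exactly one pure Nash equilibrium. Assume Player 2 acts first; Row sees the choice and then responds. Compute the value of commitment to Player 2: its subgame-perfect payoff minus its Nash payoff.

1

Backward induction with Player 2 moving first.
- L: BR = B, leader payoff 3.
- R: BR = M, leader payoff 2.
Among 3, 2, the best is 3 at L. Subgame-perfect outcome: (B, L) with payoffs (10, 3).
Under simultaneous play:
Row's best replies: L→B; R→M.
Player 2's best replies: T→R; M→R; B→R.
The unique mutual best reply is (M, R), giving (5, 2).
Player 2's commitment gain: 3 − 2 = 1.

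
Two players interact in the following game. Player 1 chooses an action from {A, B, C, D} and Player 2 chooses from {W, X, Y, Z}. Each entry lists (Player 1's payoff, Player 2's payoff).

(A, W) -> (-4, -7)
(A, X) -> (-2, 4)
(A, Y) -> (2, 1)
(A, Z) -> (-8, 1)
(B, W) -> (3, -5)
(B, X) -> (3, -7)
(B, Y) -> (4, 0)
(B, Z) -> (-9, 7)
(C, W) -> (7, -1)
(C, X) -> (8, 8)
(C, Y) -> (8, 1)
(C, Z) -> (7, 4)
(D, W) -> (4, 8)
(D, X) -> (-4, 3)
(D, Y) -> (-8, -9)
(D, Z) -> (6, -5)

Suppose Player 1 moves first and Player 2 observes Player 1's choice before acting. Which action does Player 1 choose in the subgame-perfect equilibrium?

C

Work backward from Player 2's decision.
- A → Player 2 plays X (best of -7, 4, 1, 1); Player 1 gets -2.
- B → Player 2 plays Z (best of -5, -7, 0, 7); Player 1 gets -9.
- C → Player 2 plays X (best of -1, 8, 1, 4); Player 1 gets 8.
- D → Player 2 plays W (best of 8, 3, -9, -5); Player 1 gets 4.
Player 1's induced payoffs are -2, -9, 8, 4, so Player 1 commits to C. Subgame-perfect outcome: (C, X) with payoffs (8, 8).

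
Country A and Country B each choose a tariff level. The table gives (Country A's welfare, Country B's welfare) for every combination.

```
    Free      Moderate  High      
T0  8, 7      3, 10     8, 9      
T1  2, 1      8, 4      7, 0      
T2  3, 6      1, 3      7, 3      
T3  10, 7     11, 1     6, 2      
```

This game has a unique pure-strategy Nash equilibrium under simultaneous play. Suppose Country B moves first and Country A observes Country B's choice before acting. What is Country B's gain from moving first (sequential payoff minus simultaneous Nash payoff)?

2

Work backward from Country A's decision.
- Free: Country A compares 8, 2, 3, 10 and picks T3; Country B would get 7.
- Moderate: Country A compares 3, 8, 1, 11 and picks T3; Country B would get 1.
- High: Country A compares 8, 7, 7, 6 and picks T0; Country B would get 9.
Maximizing over 7, 1, 9, Country B chooses High. Subgame-perfect outcome: (T0, High) with payoffs (8, 9).
For the simultaneous game, intersect best replies.
Country A's best replies: Free→T3; Moderate→T3; High→T0.
Country B's best replies: T0→Moderate; T1→Moderate; T2→Free; T3→Free.
Only (T3, Free) has each player best-responding; Nash payoffs (10, 7).
Country B's commitment gain: 9 − 7 = 2.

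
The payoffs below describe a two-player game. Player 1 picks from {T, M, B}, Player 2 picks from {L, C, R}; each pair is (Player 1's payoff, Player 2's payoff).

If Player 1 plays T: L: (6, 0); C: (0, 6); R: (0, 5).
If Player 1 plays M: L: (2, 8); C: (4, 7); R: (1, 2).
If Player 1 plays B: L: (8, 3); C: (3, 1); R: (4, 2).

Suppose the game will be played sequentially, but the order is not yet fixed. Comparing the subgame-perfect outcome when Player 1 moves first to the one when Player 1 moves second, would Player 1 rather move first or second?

first

If Player 1 leads: Player 2's best replies are T→C, M→L, B→L; Player 1's induced payoffs 0, 2, 8; outcome (B, L), payoffs (8, 3).
If Player 2 leads: Player 1's best replies are L→B, C→M, R→B; Player 2's induced payoffs 3, 7, 2; outcome (M, C), payoffs (4, 7).
Player 1 gets 8 moving first and 4 moving second, so Player 1 prefers to move first.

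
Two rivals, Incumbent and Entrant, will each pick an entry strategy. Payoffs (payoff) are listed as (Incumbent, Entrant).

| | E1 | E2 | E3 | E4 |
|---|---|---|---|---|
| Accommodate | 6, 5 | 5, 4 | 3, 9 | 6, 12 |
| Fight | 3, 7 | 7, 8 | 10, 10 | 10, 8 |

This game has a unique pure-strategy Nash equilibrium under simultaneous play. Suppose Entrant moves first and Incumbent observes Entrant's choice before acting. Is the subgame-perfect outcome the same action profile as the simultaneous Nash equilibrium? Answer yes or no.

yes

Backward induction with Entrant moving first.
- E1 → Incumbent plays Accommodate (best of 6, 3); Entrant gets 5.
- E2 → Incumbent plays Fight (best of 5, 7); Entrant gets 8.
- E3 → Incumbent plays Fight (best of 3, 10); Entrant gets 10.
- E4 → Incumbent plays Fight (best of 6, 10); Entrant gets 8.
Maximizing over 5, 8, 10, 8, Entrant chooses E3. Subgame-perfect outcome: (Fight, E3) with payoffs (10, 10).
For the simultaneous game, intersect best replies.
Incumbent's best replies: E1→Accommodate; E2→Fight; E3→Fight; E4→Fight.
Entrant's best replies: Accommodate→E4; Fight→E3.
The unique mutual best reply is (Fight, E3), giving (10, 10).
Sequential outcome (Fight, E3) coincides with the Nash profile (Fight, E3).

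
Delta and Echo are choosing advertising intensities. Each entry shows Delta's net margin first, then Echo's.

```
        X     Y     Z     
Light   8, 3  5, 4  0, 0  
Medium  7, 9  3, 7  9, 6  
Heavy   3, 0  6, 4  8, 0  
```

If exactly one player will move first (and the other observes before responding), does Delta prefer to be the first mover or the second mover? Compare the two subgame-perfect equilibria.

If Delta leads: Echo's best replies are Light→Y, Medium→X, Heavy→Y; Delta's induced payoffs 5, 7, 6; outcome (Medium, X), payoffs (7, 9).
If Echo leads: Delta's best replies are X→Light, Y→Heavy, Z→Medium; Echo's induced payoffs 3, 4, 6; outcome (Medium, Z), payoffs (9, 6).
Delta gets 7 moving first and 9 moving second, so Delta prefers to move second.

second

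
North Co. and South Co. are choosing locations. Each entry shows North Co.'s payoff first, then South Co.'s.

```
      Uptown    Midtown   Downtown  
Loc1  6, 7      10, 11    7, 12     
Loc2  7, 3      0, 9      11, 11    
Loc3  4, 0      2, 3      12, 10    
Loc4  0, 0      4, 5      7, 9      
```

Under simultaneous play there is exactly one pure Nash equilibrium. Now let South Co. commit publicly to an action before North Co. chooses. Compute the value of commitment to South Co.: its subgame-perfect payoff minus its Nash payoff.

Backward induction with South Co. moving first.
- Uptown → North Co. plays Loc2 (best of 6, 7, 4, 0); South Co. gets 3.
- Midtown → North Co. plays Loc1 (best of 10, 0, 2, 4); South Co. gets 11.
- Downtown → North Co. plays Loc3 (best of 7, 11, 12, 7); South Co. gets 10.
Among 3, 11, 10, the best is 11 at Midtown. Subgame-perfect outcome: (Loc1, Midtown) with payoffs (10, 11).
Under simultaneous play:
North Co.'s best replies: Uptown→Loc2; Midtown→Loc1; Downtown→Loc3.
South Co.'s best replies: Loc1→Downtown; Loc2→Downtown; Loc3→Downtown; Loc4→Downtown.
The unique mutual best reply is (Loc3, Downtown), giving (12, 10).
South Co.'s commitment gain: 11 − 10 = 1.

1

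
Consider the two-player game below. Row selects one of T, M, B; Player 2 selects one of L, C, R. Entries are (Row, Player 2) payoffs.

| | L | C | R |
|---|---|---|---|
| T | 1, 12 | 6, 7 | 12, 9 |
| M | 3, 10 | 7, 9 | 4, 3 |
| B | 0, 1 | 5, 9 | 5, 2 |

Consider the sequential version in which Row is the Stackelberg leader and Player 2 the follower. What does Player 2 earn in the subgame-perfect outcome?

9

Player 2 best-responds to each possible Row move:
- T: Player 2 compares 12, 7, 9 and picks L; Row would get 1.
- M: Player 2 compares 10, 9, 3 and picks L; Row would get 3.
- B: Player 2 compares 1, 9, 2 and picks C; Row would get 5.
Maximizing over 1, 3, 5, Row chooses B. Subgame-perfect outcome: (B, C) with payoffs (5, 9).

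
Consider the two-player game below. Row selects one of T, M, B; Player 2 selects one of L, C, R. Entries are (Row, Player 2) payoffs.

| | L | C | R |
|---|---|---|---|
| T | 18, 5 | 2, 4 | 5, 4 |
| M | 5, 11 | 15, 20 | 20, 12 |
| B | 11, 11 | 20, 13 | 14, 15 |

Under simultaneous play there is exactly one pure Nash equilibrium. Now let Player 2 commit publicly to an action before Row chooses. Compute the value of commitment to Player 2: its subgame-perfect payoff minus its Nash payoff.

Backward induction with Player 2 moving first.
- L: Row compares 18, 5, 11 and picks T; Player 2 would get 5.
- C: Row compares 2, 15, 20 and picks B; Player 2 would get 13.
- R: Row compares 5, 20, 14 and picks M; Player 2 would get 12.
Maximizing over 5, 13, 12, Player 2 chooses C. Subgame-perfect outcome: (B, C) with payoffs (20, 13).
Under simultaneous play:
Row's best replies: L→T; C→B; R→M.
Player 2's best replies: T→L; M→C; B→R.
Only (T, L) has each player best-responding; Nash payoffs (18, 5).
Player 2's commitment gain: 13 − 5 = 8.

8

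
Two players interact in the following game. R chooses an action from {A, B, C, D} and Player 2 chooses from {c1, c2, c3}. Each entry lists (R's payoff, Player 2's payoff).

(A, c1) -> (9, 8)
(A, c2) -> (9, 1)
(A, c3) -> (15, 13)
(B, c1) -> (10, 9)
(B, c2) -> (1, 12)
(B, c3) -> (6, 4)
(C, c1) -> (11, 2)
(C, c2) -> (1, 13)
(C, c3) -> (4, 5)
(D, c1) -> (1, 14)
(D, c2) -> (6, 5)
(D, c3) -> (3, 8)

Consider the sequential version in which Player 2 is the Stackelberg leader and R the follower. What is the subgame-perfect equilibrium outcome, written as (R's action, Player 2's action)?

R best-responds to each possible Player 2 move:
- c1: R compares 9, 10, 11, 1 and picks C; Player 2 would get 2.
- c2: R compares 9, 1, 1, 6 and picks A; Player 2 would get 1.
- c3: R compares 15, 6, 4, 3 and picks A; Player 2 would get 13.
Player 2's induced payoffs are 2, 1, 13, so Player 2 commits to c3. Subgame-perfect outcome: (A, c3) with payoffs (15, 13).

(A, c3)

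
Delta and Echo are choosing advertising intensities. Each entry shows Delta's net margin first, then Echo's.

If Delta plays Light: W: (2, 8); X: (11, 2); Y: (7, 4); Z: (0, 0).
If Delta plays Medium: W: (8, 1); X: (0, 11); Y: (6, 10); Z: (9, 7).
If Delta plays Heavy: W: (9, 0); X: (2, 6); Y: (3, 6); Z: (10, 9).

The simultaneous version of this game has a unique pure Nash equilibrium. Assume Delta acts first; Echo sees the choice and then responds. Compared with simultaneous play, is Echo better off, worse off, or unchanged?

Backward induction with Delta moving first.
- Light: BR = W, leader payoff 2.
- Medium: BR = X, leader payoff 0.
- Heavy: BR = Z, leader payoff 10.
Delta's induced payoffs are 2, 0, 10, so Delta commits to Heavy. Subgame-perfect outcome: (Heavy, Z) with payoffs (10, 9).
Now find the simultaneous Nash equilibrium.
Delta's best replies: W→Heavy; X→Light; Y→Light; Z→Heavy.
Echo's best replies: Light→W; Medium→X; Heavy→Z.
Only (Heavy, Z) has each player best-responding; Nash payoffs (10, 9).
Echo earns 9 sequentially versus 9 at the Nash outcome: unchanged.

unchanged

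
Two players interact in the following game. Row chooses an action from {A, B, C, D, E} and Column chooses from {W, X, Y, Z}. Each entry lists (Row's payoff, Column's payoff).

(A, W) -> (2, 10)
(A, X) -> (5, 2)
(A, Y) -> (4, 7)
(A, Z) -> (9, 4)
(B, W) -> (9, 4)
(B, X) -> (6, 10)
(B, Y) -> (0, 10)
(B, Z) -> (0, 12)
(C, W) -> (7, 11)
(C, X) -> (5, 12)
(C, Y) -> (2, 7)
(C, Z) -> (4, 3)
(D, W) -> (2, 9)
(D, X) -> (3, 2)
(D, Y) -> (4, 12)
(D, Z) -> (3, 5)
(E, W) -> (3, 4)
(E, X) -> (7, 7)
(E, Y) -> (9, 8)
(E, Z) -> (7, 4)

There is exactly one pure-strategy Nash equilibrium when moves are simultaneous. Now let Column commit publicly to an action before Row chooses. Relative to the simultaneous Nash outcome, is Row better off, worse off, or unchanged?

unchanged

Solve by backward induction (Column leads).
- W: Row compares 2, 9, 7, 2, 3 and picks B; Column would get 4.
- X: Row compares 5, 6, 5, 3, 7 and picks E; Column would get 7.
- Y: Row compares 4, 0, 2, 4, 9 and picks E; Column would get 8.
- Z: Row compares 9, 0, 4, 3, 7 and picks A; Column would get 4.
Maximizing over 4, 7, 8, 4, Column chooses Y. Subgame-perfect outcome: (E, Y) with payoffs (9, 8).
For the simultaneous game, intersect best replies.
Row's best replies: W→B; X→E; Y→E; Z→A.
Column's best replies: A→W; B→Z; C→X; D→Y; E→Y.
The unique mutual best reply is (E, Y), giving (9, 8).
Row earns 9 sequentially versus 9 at the Nash outcome: unchanged.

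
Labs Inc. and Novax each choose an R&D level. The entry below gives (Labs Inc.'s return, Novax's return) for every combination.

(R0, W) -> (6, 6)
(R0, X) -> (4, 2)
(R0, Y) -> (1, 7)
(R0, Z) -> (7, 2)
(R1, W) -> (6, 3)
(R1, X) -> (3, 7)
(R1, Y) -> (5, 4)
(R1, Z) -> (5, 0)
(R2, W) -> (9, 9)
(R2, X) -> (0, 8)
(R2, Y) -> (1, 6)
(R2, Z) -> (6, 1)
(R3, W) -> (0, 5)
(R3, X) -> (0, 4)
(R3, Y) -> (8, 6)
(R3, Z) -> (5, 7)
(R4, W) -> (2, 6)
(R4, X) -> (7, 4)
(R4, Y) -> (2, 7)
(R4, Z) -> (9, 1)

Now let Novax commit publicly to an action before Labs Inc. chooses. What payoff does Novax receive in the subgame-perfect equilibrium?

9

Labs Inc. best-responds to each possible Novax move:
- W: Labs Inc. compares 6, 6, 9, 0, 2 and picks R2; Novax would get 9.
- X: Labs Inc. compares 4, 3, 0, 0, 7 and picks R4; Novax would get 4.
- Y: Labs Inc. compares 1, 5, 1, 8, 2 and picks R3; Novax would get 6.
- Z: Labs Inc. compares 7, 5, 6, 5, 9 and picks R4; Novax would get 1.
Among 9, 4, 6, 1, the best is 9 at W. Subgame-perfect outcome: (R2, W) with payoffs (9, 9).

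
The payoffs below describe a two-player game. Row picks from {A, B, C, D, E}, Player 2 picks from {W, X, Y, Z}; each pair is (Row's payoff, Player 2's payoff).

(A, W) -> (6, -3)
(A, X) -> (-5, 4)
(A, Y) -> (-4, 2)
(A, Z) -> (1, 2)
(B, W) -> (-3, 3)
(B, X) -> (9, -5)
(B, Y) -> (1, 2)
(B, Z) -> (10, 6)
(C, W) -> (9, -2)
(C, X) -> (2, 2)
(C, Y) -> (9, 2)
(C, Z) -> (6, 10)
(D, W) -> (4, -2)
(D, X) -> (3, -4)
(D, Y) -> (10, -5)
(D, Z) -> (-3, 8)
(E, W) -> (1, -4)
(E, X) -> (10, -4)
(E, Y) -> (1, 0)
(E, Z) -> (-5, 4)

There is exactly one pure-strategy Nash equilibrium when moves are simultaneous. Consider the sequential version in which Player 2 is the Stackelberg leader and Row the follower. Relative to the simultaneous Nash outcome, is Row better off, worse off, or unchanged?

Work backward from Row's decision.
- W: BR = C, leader payoff -2.
- X: BR = E, leader payoff -4.
- Y: BR = D, leader payoff -5.
- Z: BR = B, leader payoff 6.
Among -2, -4, -5, 6, the best is 6 at Z. Subgame-perfect outcome: (B, Z) with payoffs (10, 6).
Under simultaneous play:
Row's best replies: W→C; X→E; Y→D; Z→B.
Player 2's best replies: A→X; B→Z; C→Z; D→Z; E→Z.
Only (B, Z) has each player best-responding; Nash payoffs (10, 6).
Row earns 10 sequentially versus 10 at the Nash outcome: unchanged.

unchanged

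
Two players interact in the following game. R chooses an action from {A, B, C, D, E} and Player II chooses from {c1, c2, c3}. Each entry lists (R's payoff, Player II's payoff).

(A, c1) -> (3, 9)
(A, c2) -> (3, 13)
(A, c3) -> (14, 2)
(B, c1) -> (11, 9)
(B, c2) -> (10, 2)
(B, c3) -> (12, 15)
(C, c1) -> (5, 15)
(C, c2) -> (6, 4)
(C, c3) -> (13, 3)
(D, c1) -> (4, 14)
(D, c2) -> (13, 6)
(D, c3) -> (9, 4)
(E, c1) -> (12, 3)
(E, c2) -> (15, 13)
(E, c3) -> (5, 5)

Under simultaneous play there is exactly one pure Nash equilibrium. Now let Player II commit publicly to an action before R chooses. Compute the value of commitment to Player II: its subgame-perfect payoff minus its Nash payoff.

Work backward from R's decision.
- c1 → R plays E (best of 3, 11, 5, 4, 12); Player II gets 3.
- c2 → R plays E (best of 3, 10, 6, 13, 15); Player II gets 13.
- c3 → R plays A (best of 14, 12, 13, 9, 5); Player II gets 2.
Among 3, 13, 2, the best is 13 at c2. Subgame-perfect outcome: (E, c2) with payoffs (15, 13).
For the simultaneous game, intersect best replies.
R's best replies: c1→E; c2→E; c3→A.
Player II's best replies: A→c2; B→c3; C→c1; D→c1; E→c2.
Only (E, c2) has each player best-responding; Nash payoffs (15, 13).
Player II's commitment gain: 13 − 13 = 0.

0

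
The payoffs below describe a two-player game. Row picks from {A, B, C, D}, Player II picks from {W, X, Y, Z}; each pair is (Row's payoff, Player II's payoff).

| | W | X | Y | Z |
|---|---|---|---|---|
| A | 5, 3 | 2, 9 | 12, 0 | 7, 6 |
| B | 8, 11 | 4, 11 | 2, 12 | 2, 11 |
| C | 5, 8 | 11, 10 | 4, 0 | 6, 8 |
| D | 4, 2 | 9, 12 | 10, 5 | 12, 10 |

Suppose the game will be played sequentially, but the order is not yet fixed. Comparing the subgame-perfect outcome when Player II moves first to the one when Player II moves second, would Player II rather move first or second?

If Row leads: Player II's best replies are A→X, B→Y, C→X, D→X; Row's induced payoffs 2, 2, 11, 9; outcome (C, X), payoffs (11, 10).
If Player II leads: Row's best replies are W→B, X→C, Y→A, Z→D; Player II's induced payoffs 11, 10, 0, 10; outcome (B, W), payoffs (8, 11).
Player II gets 11 moving first and 10 moving second, so Player II prefers to move first.

first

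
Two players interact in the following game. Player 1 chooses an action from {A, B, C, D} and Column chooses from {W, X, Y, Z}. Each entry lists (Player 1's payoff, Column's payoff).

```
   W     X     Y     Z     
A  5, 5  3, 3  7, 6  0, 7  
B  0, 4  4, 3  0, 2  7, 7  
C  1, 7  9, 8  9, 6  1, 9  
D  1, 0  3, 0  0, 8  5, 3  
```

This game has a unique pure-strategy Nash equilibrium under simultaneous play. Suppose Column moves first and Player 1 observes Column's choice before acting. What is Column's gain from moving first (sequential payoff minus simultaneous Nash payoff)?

1

Solve by backward induction (Column leads).
- W: Player 1 compares 5, 0, 1, 1 and picks A; Column would get 5.
- X: Player 1 compares 3, 4, 9, 3 and picks C; Column would get 8.
- Y: Player 1 compares 7, 0, 9, 0 and picks C; Column would get 6.
- Z: Player 1 compares 0, 7, 1, 5 and picks B; Column would get 7.
Column's induced payoffs are 5, 8, 6, 7, so Column commits to X. Subgame-perfect outcome: (C, X) with payoffs (9, 8).
Under simultaneous play:
Player 1's best replies: W→A; X→C; Y→C; Z→B.
Column's best replies: A→Z; B→Z; C→Z; D→Y.
Only (B, Z) has each player best-responding; Nash payoffs (7, 7).
Column's commitment gain: 8 − 7 = 1.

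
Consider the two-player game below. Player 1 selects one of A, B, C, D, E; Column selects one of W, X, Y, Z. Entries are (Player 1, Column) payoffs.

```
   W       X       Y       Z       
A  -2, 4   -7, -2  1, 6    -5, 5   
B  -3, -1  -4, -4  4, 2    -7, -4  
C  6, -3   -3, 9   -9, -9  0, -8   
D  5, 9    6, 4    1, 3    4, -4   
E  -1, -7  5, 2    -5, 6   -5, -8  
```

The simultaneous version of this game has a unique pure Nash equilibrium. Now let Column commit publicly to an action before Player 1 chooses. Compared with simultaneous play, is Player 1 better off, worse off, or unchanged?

Solve by backward induction (Column leads).
- W: Player 1 compares -2, -3, 6, 5, -1 and picks C; Column would get -3.
- X: Player 1 compares -7, -4, -3, 6, 5 and picks D; Column would get 4.
- Y: Player 1 compares 1, 4, -9, 1, -5 and picks B; Column would get 2.
- Z: Player 1 compares -5, -7, 0, 4, -5 and picks D; Column would get -4.
Column's induced payoffs are -3, 4, 2, -4, so Column commits to X. Subgame-perfect outcome: (D, X) with payoffs (6, 4).
Under simultaneous play:
Player 1's best replies: W→C; X→D; Y→B; Z→D.
Column's best replies: A→Y; B→Y; C→X; D→W; E→Y.
Only (B, Y) has each player best-responding; Nash payoffs (4, 2).
Player 1 earns 6 sequentially versus 4 at the Nash outcome: better off.

better off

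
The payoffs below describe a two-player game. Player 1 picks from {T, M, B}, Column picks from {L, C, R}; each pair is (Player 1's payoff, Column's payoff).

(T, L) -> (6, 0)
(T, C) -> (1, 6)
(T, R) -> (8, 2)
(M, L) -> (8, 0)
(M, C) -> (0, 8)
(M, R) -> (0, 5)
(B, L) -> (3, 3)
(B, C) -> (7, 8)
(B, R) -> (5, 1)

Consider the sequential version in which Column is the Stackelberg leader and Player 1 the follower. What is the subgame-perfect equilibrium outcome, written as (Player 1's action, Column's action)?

(B, C)

Solve by backward induction (Column leads).
- L → Player 1 plays M (best of 6, 8, 3); Column gets 0.
- C → Player 1 plays B (best of 1, 0, 7); Column gets 8.
- R → Player 1 plays T (best of 8, 0, 5); Column gets 2.
Column's induced payoffs are 0, 8, 2, so Column commits to C. Subgame-perfect outcome: (B, C) with payoffs (7, 8).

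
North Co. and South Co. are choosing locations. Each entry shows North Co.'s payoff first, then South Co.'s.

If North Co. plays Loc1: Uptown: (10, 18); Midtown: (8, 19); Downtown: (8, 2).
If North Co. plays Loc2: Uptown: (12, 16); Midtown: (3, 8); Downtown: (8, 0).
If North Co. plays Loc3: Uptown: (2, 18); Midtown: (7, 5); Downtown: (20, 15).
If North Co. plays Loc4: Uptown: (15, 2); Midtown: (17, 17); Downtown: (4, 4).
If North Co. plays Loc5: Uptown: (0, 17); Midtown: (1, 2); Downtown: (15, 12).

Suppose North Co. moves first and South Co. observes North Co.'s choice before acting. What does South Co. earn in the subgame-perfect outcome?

Work backward from South Co.'s decision.
- Loc1: South Co. compares 18, 19, 2 and picks Midtown; North Co. would get 8.
- Loc2: South Co. compares 16, 8, 0 and picks Uptown; North Co. would get 12.
- Loc3: South Co. compares 18, 5, 15 and picks Uptown; North Co. would get 2.
- Loc4: South Co. compares 2, 17, 4 and picks Midtown; North Co. would get 17.
- Loc5: South Co. compares 17, 2, 12 and picks Uptown; North Co. would get 0.
Maximizing over 8, 12, 2, 17, 0, North Co. chooses Loc4. Subgame-perfect outcome: (Loc4, Midtown) with payoffs (17, 17).

17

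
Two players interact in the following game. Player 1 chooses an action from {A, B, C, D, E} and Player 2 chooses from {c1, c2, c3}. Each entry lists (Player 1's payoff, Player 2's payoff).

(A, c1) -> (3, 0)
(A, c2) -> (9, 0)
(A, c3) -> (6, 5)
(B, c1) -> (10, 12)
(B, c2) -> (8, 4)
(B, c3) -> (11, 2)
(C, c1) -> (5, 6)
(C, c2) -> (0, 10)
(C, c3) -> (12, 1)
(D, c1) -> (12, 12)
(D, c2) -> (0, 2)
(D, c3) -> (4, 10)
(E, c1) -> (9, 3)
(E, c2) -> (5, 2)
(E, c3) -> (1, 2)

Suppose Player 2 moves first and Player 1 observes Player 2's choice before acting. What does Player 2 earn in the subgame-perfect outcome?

Backward induction with Player 2 moving first.
- c1: Player 1 compares 3, 10, 5, 12, 9 and picks D; Player 2 would get 12.
- c2: Player 1 compares 9, 8, 0, 0, 5 and picks A; Player 2 would get 0.
- c3: Player 1 compares 6, 11, 12, 4, 1 and picks C; Player 2 would get 1.
Among 12, 0, 1, the best is 12 at c1. Subgame-perfect outcome: (D, c1) with payoffs (12, 12).

12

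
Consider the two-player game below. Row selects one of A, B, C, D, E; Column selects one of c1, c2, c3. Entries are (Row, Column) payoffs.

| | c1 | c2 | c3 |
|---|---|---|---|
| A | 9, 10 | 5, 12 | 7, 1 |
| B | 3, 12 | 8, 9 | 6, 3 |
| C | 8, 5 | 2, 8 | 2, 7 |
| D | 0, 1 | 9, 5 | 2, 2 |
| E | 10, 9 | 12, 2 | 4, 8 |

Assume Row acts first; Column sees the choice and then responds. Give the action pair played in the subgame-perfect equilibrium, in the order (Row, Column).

Work backward from Column's decision.
- A → Column plays c2 (best of 10, 12, 1); Row gets 5.
- B → Column plays c1 (best of 12, 9, 3); Row gets 3.
- C → Column plays c2 (best of 5, 8, 7); Row gets 2.
- D → Column plays c2 (best of 1, 5, 2); Row gets 9.
- E → Column plays c1 (best of 9, 2, 8); Row gets 10.
Among 5, 3, 2, 9, 10, the best is 10 at E. Subgame-perfect outcome: (E, c1) with payoffs (10, 9).

(E, c1)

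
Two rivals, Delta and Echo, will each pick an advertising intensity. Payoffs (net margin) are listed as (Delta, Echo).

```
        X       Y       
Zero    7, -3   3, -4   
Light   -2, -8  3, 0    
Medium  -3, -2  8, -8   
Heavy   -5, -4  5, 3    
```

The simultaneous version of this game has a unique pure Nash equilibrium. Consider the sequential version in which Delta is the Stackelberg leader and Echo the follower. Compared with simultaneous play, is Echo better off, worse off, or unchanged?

unchanged

Backward induction with Delta moving first.
- Zero: BR = X, leader payoff 7.
- Light: BR = Y, leader payoff 3.
- Medium: BR = X, leader payoff -3.
- Heavy: BR = Y, leader payoff 5.
Maximizing over 7, 3, -3, 5, Delta chooses Zero. Subgame-perfect outcome: (Zero, X) with payoffs (7, -3).
Now find the simultaneous Nash equilibrium.
Delta's best replies: X→Zero; Y→Medium.
Echo's best replies: Zero→X; Light→Y; Medium→X; Heavy→Y.
The unique mutual best reply is (Zero, X), giving (7, -3).
Echo earns -3 sequentially versus -3 at the Nash outcome: unchanged.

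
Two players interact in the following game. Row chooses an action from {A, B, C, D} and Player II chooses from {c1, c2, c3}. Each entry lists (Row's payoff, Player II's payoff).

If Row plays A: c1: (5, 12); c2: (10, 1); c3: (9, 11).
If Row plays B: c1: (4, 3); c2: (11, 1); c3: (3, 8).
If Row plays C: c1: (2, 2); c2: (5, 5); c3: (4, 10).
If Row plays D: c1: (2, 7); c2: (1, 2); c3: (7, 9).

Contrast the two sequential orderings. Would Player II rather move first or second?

If Row leads: Player II's best replies are A→c1, B→c3, C→c3, D→c3; Row's induced payoffs 5, 3, 4, 7; outcome (D, c3), payoffs (7, 9).
If Player II leads: Row's best replies are c1→A, c2→B, c3→A; Player II's induced payoffs 12, 1, 11; outcome (A, c1), payoffs (5, 12).
Player II gets 12 moving first and 9 moving second, so Player II prefers to move first.

first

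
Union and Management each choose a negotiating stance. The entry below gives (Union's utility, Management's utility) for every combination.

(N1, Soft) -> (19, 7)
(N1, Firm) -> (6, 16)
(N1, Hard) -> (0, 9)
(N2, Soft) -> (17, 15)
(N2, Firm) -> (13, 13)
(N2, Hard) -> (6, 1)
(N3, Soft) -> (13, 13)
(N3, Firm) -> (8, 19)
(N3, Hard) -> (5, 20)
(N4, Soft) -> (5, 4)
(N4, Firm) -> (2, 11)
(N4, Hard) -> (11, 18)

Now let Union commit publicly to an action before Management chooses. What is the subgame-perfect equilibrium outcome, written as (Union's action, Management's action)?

(N2, Soft)

Work backward from Management's decision.
- N1 → Management plays Firm (best of 7, 16, 9); Union gets 6.
- N2 → Management plays Soft (best of 15, 13, 1); Union gets 17.
- N3 → Management plays Hard (best of 13, 19, 20); Union gets 5.
- N4 → Management plays Hard (best of 4, 11, 18); Union gets 11.
Maximizing over 6, 17, 5, 11, Union chooses N2. Subgame-perfect outcome: (N2, Soft) with payoffs (17, 15).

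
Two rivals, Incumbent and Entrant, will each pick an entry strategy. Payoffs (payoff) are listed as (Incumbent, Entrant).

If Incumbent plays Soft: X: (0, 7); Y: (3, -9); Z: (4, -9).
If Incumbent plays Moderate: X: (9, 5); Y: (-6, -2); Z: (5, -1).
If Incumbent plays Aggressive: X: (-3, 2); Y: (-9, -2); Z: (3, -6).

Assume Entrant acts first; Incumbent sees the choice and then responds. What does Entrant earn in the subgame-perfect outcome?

5

Solve by backward induction (Entrant leads).
- X: BR = Moderate, leader payoff 5.
- Y: BR = Soft, leader payoff -9.
- Z: BR = Moderate, leader payoff -1.
Among 5, -9, -1, the best is 5 at X. Subgame-perfect outcome: (Moderate, X) with payoffs (9, 5).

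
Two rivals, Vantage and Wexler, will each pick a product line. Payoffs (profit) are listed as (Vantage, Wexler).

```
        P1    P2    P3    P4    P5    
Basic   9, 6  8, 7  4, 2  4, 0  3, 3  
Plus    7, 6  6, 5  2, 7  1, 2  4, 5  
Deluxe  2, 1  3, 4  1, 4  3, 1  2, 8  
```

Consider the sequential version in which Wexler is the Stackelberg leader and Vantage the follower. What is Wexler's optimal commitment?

P2

Solve by backward induction (Wexler leads).
- P1: BR = Basic, leader payoff 6.
- P2: BR = Basic, leader payoff 7.
- P3: BR = Basic, leader payoff 2.
- P4: BR = Basic, leader payoff 0.
- P5: BR = Plus, leader payoff 5.
Wexler's induced payoffs are 6, 7, 2, 0, 5, so Wexler commits to P2. Subgame-perfect outcome: (Basic, P2) with payoffs (8, 7).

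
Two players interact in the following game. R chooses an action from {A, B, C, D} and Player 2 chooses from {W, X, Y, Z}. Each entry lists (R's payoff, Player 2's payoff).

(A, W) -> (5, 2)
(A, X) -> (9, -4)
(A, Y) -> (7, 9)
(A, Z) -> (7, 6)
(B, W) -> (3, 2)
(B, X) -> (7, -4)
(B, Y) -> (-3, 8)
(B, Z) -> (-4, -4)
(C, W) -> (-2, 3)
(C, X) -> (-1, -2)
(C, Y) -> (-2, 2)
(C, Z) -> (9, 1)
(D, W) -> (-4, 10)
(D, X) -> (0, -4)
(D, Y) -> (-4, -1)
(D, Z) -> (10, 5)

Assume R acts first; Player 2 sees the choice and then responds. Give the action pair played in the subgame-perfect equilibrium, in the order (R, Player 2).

(A, Y)

Solve by backward induction (R leads).
- A: BR = Y, leader payoff 7.
- B: BR = Y, leader payoff -3.
- C: BR = W, leader payoff -2.
- D: BR = W, leader payoff -4.
Among 7, -3, -2, -4, the best is 7 at A. Subgame-perfect outcome: (A, Y) with payoffs (7, 9).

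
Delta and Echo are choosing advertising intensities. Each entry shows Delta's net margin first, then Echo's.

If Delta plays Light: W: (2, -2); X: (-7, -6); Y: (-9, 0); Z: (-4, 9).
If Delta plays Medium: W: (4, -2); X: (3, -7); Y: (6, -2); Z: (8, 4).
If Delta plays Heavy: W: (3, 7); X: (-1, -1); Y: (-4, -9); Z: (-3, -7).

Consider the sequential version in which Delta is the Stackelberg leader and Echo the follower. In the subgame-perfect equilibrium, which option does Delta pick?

Work backward from Echo's decision.
- Light → Echo plays Z (best of -2, -6, 0, 9); Delta gets -4.
- Medium → Echo plays Z (best of -2, -7, -2, 4); Delta gets 8.
- Heavy → Echo plays W (best of 7, -1, -9, -7); Delta gets 3.
Delta's induced payoffs are -4, 8, 3, so Delta commits to Medium. Subgame-perfect outcome: (Medium, Z) with payoffs (8, 4).

Medium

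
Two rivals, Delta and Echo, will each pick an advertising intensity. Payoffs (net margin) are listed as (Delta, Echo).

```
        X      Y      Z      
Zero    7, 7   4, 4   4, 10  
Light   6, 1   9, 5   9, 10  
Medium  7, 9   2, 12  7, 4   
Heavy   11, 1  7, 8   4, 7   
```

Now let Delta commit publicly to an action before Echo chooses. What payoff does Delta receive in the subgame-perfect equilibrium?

9

Solve by backward induction (Delta leads).
- Zero: BR = Z, leader payoff 4.
- Light: BR = Z, leader payoff 9.
- Medium: BR = Y, leader payoff 2.
- Heavy: BR = Y, leader payoff 7.
Maximizing over 4, 9, 2, 7, Delta chooses Light. Subgame-perfect outcome: (Light, Z) with payoffs (9, 10).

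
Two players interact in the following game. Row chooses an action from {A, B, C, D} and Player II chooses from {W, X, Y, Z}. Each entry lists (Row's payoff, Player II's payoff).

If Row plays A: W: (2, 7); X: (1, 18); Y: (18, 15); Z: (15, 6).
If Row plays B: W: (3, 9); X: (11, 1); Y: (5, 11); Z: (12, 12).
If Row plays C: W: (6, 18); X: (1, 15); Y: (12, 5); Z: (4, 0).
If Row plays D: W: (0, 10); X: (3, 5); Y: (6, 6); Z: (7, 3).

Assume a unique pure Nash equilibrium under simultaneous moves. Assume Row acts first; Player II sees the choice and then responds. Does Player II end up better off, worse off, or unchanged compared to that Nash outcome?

worse off

Backward induction with Row moving first.
- A: BR = X, leader payoff 1.
- B: BR = Z, leader payoff 12.
- C: BR = W, leader payoff 6.
- D: BR = W, leader payoff 0.
Among 1, 12, 6, 0, the best is 12 at B. Subgame-perfect outcome: (B, Z) with payoffs (12, 12).
Now find the simultaneous Nash equilibrium.
Row's best replies: W→C; X→B; Y→A; Z→A.
Player II's best replies: A→X; B→Z; C→W; D→W.
Only (C, W) has each player best-responding; Nash payoffs (6, 18).
Player II earns 12 sequentially versus 18 at the Nash outcome: worse off.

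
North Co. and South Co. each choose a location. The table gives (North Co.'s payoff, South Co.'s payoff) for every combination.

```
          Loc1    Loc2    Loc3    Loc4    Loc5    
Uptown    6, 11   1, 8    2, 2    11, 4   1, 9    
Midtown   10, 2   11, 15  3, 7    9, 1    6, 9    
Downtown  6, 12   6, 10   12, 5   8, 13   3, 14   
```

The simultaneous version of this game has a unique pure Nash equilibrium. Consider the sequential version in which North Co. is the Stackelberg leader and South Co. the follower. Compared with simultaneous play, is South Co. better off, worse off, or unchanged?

unchanged

South Co. best-responds to each possible North Co. move:
- Uptown → South Co. plays Loc1 (best of 11, 8, 2, 4, 9); North Co. gets 6.
- Midtown → South Co. plays Loc2 (best of 2, 15, 7, 1, 9); North Co. gets 11.
- Downtown → South Co. plays Loc5 (best of 12, 10, 5, 13, 14); North Co. gets 3.
North Co.'s induced payoffs are 6, 11, 3, so North Co. commits to Midtown. Subgame-perfect outcome: (Midtown, Loc2) with payoffs (11, 15).
For the simultaneous game, intersect best replies.
North Co.'s best replies: Loc1→Midtown; Loc2→Midtown; Loc3→Downtown; Loc4→Uptown; Loc5→Midtown.
South Co.'s best replies: Uptown→Loc1; Midtown→Loc2; Downtown→Loc5.
The unique mutual best reply is (Midtown, Loc2), giving (11, 15).
South Co. earns 15 sequentially versus 15 at the Nash outcome: unchanged.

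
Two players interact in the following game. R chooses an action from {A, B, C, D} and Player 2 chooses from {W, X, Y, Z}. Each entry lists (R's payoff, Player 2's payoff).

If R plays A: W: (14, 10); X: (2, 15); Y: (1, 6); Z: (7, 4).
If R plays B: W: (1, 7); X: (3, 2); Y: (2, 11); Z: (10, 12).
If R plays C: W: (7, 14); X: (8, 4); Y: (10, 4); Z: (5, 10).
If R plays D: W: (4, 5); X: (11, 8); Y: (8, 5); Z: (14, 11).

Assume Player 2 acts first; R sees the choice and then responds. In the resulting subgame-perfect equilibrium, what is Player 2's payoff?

11

Solve by backward induction (Player 2 leads).
- W: BR = A, leader payoff 10.
- X: BR = D, leader payoff 8.
- Y: BR = C, leader payoff 4.
- Z: BR = D, leader payoff 11.
Player 2's induced payoffs are 10, 8, 4, 11, so Player 2 commits to Z. Subgame-perfect outcome: (D, Z) with payoffs (14, 11).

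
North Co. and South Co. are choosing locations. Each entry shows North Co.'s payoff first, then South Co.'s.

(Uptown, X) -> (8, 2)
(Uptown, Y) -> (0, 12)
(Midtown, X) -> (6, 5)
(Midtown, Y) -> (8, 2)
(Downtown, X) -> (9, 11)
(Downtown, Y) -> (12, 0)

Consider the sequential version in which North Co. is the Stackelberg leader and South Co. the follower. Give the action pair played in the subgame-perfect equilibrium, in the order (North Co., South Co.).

Work backward from South Co.'s decision.
- Uptown → South Co. plays Y (best of 2, 12); North Co. gets 0.
- Midtown → South Co. plays X (best of 5, 2); North Co. gets 6.
- Downtown → South Co. plays X (best of 11, 0); North Co. gets 9.
North Co.'s induced payoffs are 0, 6, 9, so North Co. commits to Downtown. Subgame-perfect outcome: (Downtown, X) with payoffs (9, 11).

(Downtown, X)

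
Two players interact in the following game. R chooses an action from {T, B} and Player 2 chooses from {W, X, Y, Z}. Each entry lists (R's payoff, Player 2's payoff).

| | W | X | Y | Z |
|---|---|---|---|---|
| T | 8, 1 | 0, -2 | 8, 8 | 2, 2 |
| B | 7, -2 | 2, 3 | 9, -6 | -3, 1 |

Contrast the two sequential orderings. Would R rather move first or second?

If R leads: Player 2's best replies are T→Y, B→X; R's induced payoffs 8, 2; outcome (T, Y), payoffs (8, 8).
If Player 2 leads: R's best replies are W→T, X→B, Y→B, Z→T; Player 2's induced payoffs 1, 3, -6, 2; outcome (B, X), payoffs (2, 3).
R gets 8 moving first and 2 moving second, so R prefers to move first.

first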